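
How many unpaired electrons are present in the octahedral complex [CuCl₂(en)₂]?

1

Ligand charges: 2×(-1) from Cl⁻ and 2×(+0) from en sum to -2; with overall charge +0, Cu is +2.
Cu²⁺: group 11, so d-count = 11 − 2 = 9.
Configuration: t₂g⁶ eg³, giving 1 unpaired electron.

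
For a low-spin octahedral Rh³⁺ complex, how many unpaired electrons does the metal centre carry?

0

Rh sits in group 9; removing 3 electrons leaves Rh³⁺ with 9 − 3 = 6 d electrons.
Configuration: t₂g⁶ eg⁰, giving 0 unpaired electrons.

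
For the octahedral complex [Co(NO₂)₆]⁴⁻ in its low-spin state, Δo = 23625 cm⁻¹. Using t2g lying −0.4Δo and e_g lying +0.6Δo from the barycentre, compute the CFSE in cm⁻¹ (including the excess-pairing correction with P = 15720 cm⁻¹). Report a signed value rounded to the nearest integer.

-26805

Each NO₂⁻ contributes -1; 6 × (-1) = -6. With overall charge -4, Co is in the +2 oxidation state.
Co²⁺: group 9, so d-count = 9 − 2 = 7.
Electron filling gives t2g^6 e_g^1.
CFSE(orbital) = 6×(-0.4Δo) + 1×(0.6Δo) = -1.8Δo; with Δo = 23625 cm⁻¹ that is -42525 cm⁻¹.
Relative to high-spin t2g^5 e_g^2 (2 paired), the low-spin configuration has 1 additional pair, contributing +1 × 15720 = +15720 cm⁻¹.
Combining: -42525 + 15720 = -26805 cm⁻¹.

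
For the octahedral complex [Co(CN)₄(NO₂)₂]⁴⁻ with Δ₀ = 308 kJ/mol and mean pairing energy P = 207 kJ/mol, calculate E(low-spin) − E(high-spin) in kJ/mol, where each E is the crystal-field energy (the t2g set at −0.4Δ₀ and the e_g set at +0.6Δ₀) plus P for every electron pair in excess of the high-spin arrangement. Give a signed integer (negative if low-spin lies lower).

-101

Ligand charges: 4×(-1) from CN⁻ and 2×(-1) from NO₂⁻ sum to -6; with overall charge -4, Co is +2.
Group 9 minus oxidation state +2 gives a d⁷ configuration for Co²⁺.
High-spin: t2g^5 e_g^2, CFSE = -0.8Δ₀ = -246 kJ/mol.
Low-spin t2g^6 e_g^1 gives -1.8Δ₀ = -554 kJ/mol, but forming 1 extra pair costs 1P = 207 kJ/mol, so E(LS) = -554 + 207 = -347 kJ/mol.
The difference is -347 − (-246) = -101 kJ/mol, so low-spin lies lower.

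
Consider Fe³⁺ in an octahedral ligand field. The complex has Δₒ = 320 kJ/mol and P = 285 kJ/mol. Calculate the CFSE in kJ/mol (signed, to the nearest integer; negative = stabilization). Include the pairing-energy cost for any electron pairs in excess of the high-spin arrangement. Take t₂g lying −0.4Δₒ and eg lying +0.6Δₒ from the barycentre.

-70

Fe sits in group 8; removing 3 electrons leaves Fe³⁺ with 8 − 3 = 5 d electrons.
With Δₒ > P the complex is low-spin.
Filling d⁵ accordingly: t₂g⁵ eg⁰.
Orbital CFSE = -2.0Δₒ = -2.0 × 320 = -640 kJ/mol.
Excess pairs vs high-spin: 2 − 0 = 2; pairing cost = +570 kJ/mol.
Net CFSE = -640 + 570 = -70 kJ/mol.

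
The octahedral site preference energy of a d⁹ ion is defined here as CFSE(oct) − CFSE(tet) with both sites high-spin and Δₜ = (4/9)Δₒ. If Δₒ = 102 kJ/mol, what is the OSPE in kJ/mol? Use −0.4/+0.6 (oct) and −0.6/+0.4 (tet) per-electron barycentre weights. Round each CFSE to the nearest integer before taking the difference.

-43

Octahedral (high-spin): t2g^6 e_g^3, CFSE = 6(−0.4) + 3(+0.6) = -0.6Δₒ = -0.6 × 102 = -61 kJ/mol.
In a tetrahedral site the filling is e^4 t2^5: CFSE(tet) = -0.4Δₜ = -0.4 × (4/9)(102) = -18 kJ/mol.
OSPE = CFSE(oct) − CFSE(tet) = -61 − (-18) = -43 kJ/mol.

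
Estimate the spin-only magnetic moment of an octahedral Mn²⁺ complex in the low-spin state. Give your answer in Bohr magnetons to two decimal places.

Mn is in group 7, so Mn²⁺ is d⁵ (7 − 2 = 5).
Configuration: t₂g⁵ eg⁰ → 1 unpaired electron.
μ(spin-only) = √[1(1+2)] = √3 ≈ 1.73 Bohr magnetons.

1.73 Bohr magnetons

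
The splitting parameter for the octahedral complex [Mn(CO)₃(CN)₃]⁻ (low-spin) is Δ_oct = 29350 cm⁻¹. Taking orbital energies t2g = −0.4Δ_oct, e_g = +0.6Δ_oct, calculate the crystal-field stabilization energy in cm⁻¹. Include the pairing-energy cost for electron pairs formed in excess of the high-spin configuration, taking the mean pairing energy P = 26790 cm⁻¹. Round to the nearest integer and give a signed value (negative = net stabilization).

Ligand charges: 3×(+0) from CO and 3×(-1) from CN⁻ sum to -3; with overall charge -1, Mn is +2.
Mn is in group 7, so Mn²⁺ is d⁵ (7 − 2 = 5).
Configuration: t2g^5 e_g^0.
Orbital CFSE = 5(-0.4) + 0(0.6) = -2.0Δ_oct = -2.0 × 29350 = -58700 cm⁻¹.
Pairing penalty: 2 pairs vs 0 in the high-spin reference → 2 extra × P = 53580 cm⁻¹.
Combining: -58700 + 53580 = -5120 cm⁻¹.

-5120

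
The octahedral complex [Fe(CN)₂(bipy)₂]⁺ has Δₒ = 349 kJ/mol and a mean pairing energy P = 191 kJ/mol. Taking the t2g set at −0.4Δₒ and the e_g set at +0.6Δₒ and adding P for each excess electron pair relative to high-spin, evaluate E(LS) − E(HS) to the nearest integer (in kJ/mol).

-316

Ligand charges: 2×(-1) from CN⁻ and 2×(+0) from bipy sum to -2; with overall charge +1, Fe is +3.
Group 8 minus oxidation state +3 gives a d⁵ configuration for Fe³⁺.
High-spin: t2g^3 e_g^2, CFSE = 0.0Δₒ = 0 kJ/mol.
For low-spin the configuration is t2g^5 e_g^0: orbital energy -2.0 × 349 = -698 kJ/mol, and 2 additional pairs relative to high-spin add 382 kJ/mol, giving -316 kJ/mol.
Thus E(LS) − E(HS) = -316 kJ/mol.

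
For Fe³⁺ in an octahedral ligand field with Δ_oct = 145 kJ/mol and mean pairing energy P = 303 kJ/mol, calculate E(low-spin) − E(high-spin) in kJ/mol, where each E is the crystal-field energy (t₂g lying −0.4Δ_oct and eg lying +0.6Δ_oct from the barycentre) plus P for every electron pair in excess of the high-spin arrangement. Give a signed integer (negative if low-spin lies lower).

316

Fe is in group 8, so Fe³⁺ is d⁵ (8 − 3 = 5).
High-spin: t₂g³ eg², CFSE = 0.0Δ_oct = 0 kJ/mol.
For low-spin the configuration is t₂g⁵ eg⁰: orbital energy -2.0 × 145 = -290 kJ/mol, and 2 additional pairs relative to high-spin add 606 kJ/mol, giving 316 kJ/mol.
Thus E(LS) − E(HS) = 316 kJ/mol.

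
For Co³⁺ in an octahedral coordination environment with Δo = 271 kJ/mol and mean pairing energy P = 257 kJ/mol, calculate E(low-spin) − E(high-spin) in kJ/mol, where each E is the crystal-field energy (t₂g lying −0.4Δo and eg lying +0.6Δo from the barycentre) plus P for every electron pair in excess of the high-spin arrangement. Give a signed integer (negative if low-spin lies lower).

-28

Group 9 minus oxidation state +3 gives a d⁶ configuration for Co³⁺.
High-spin d⁶ fills as t₂g⁴ eg² with CFSE 4(−0.4) + 2(+0.6) = -0.4Δo = -108 kJ/mol.
For low-spin the configuration is t₂g⁶ eg⁰: orbital energy -2.4 × 271 = -650 kJ/mol, and 2 additional pairs relative to high-spin add 514 kJ/mol, giving -136 kJ/mol.
The difference is -136 − (-108) = -28 kJ/mol, so low-spin lies lower.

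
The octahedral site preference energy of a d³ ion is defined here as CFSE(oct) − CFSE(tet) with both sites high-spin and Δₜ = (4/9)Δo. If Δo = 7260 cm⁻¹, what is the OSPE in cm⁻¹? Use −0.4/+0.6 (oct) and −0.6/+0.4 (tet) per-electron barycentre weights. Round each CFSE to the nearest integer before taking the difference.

-6131

Octahedral (high-spin): t₂g³ eg⁰, CFSE = 3(−0.4) + 0(+0.6) = -1.2Δo = -1.2 × 7260 = -8712 cm⁻¹.
In a tetrahedral site the filling is e² t₂¹: CFSE(tet) = -0.8Δₜ = -0.8 × (4/9)(7260) = -2581 cm⁻¹.
OSPE = -8712 − (-2581) = -6131 cm⁻¹.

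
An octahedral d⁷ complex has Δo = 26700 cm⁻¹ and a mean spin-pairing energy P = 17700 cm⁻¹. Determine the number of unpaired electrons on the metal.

Δo > P, so pairing is preferred: the ground state is low-spin.
Configuration: t2g^6 e_g^1.
Unpaired electrons: 1.

1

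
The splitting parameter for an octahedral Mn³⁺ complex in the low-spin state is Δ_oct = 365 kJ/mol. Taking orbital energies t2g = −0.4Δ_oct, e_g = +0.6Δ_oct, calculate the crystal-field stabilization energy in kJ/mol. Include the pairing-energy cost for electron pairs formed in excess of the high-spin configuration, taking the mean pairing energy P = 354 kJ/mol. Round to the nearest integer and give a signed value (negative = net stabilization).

-230

Mn³⁺: group 7, so d-count = 7 − 3 = 4.
Configuration: t2g^4 e_g^0.
CFSE(orbital) = 4×(-0.4Δ_oct) + 0×(0.6Δ_oct) = -1.6Δ_oct; with Δ_oct = 365 kJ/mol that is -584 kJ/mol.
Pairing penalty: 1 pair vs 0 in the high-spin reference → 1 extra × P = 354 kJ/mol.
Overall CFSE = -584 + 354 = -230 kJ/mol.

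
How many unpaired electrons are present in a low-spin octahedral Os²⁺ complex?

Os sits in group 8; removing 2 electrons leaves Os²⁺ with 8 − 2 = 6 d electrons.
Configuration: t₂g⁶ eg⁰, giving 0 unpaired electrons.

0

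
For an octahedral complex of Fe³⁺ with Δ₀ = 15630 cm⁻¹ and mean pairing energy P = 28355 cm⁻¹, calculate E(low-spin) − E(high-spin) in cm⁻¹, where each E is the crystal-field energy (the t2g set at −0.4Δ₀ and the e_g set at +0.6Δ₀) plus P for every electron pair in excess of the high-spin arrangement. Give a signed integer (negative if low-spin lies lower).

Fe is in group 8, so Fe³⁺ is d⁵ (8 − 3 = 5).
High-spin d⁵ fills as t2g^3 e_g^2 with CFSE 3(−0.4) + 2(+0.6) = 0.0Δ₀ = 0 cm⁻¹.
For low-spin the configuration is t2g^5 e_g^0: orbital energy -2.0 × 15630 = -31260 cm⁻¹, and 2 additional pairs relative to high-spin add 56710 cm⁻¹, giving 25450 cm⁻¹.
The difference is 25450 − (0) = 25450 cm⁻¹, so high-spin lies lower.

25450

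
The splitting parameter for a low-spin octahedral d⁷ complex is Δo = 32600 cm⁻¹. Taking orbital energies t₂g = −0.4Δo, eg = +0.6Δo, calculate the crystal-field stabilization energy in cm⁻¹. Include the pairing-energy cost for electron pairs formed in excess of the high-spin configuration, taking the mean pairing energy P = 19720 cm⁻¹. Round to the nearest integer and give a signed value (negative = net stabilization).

-38960

Electron filling gives t₂g⁶ eg¹.
The orbital stabilization is -1.8Δo = -1.8 × 32600 = -58680 cm⁻¹.
Pairing penalty: 3 pairs vs 2 in the high-spin reference → 1 extra × P = 19720 cm⁻¹.
Overall CFSE = -58680 + 19720 = -38960 cm⁻¹.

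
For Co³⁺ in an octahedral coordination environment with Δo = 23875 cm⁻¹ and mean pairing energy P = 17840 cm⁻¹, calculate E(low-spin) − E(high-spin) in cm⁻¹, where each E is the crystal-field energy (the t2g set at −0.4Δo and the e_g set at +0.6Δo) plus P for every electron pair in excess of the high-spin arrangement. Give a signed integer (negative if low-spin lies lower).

-12070

Co is in group 9, so Co³⁺ is d⁶ (9 − 3 = 6).
High-spin: t2g^4 e_g^2, CFSE = -0.4Δo = -9550 cm⁻¹.
For low-spin the configuration is t2g^6 e_g^0: orbital energy -2.4 × 23875 = -57300 cm⁻¹, and 2 additional pairs relative to high-spin add 35680 cm⁻¹, giving -21620 cm⁻¹.
E(LS) − E(HS) = -21620 − (-9550) = -12070 cm⁻¹.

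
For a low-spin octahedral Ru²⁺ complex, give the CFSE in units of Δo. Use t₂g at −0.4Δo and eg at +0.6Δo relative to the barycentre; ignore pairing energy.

Ru is in group 8, so Ru²⁺ is d⁶ (8 − 2 = 6).
Configuration: t₂g⁶ eg⁰.
CFSE = 6(-0.4Δo) + 0(0.6Δo) = -2.4Δo + 0.0Δo = -2.4Δo.

-2.4 Δo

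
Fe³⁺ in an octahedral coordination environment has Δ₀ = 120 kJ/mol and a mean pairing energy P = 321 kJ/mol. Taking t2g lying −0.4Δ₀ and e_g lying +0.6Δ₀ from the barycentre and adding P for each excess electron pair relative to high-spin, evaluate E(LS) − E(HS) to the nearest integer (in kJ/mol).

402

Fe³⁺: group 8, so d-count = 8 − 3 = 5.
High-spin: t2g^3 e_g^2, CFSE = 0.0Δ₀ = 0 kJ/mol.
Low-spin: t2g^5 e_g^0, orbital CFSE = -2.0Δ₀ = -240 kJ/mol; plus 2 excess pairs × P = +642 kJ/mol; total 402 kJ/mol.
The difference is 402 − (0) = 402 kJ/mol, so high-spin lies lower.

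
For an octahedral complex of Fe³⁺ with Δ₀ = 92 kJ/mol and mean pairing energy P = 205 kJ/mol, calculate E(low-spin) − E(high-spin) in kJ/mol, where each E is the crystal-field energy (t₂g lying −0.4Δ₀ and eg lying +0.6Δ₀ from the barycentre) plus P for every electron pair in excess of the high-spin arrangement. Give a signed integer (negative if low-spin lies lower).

Group 8 minus oxidation state +3 gives a d⁵ configuration for Fe³⁺.
In the high-spin limit (t₂g³ eg²) the orbital term is 0.0Δ₀ = 0 kJ/mol, with no excess pairing.
Low-spin: t₂g⁵ eg⁰, orbital CFSE = -2.0Δ₀ = -184 kJ/mol; plus 2 excess pairs × P = +410 kJ/mol; total 226 kJ/mol.
Thus E(LS) − E(HS) = 226 kJ/mol.

226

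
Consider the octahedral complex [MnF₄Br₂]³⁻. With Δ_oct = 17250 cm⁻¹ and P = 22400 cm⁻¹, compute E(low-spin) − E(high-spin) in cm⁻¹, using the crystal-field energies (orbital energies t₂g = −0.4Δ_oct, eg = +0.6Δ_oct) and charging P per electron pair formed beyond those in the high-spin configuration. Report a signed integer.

Ligand charges: 4×(-1) from F⁻ and 2×(-1) from Br⁻ sum to -6; with overall charge -3, Mn is +3.
Mn is in group 7, so Mn³⁺ is d⁴ (7 − 3 = 4).
High-spin d⁴ fills as t₂g³ eg¹ with CFSE 3(−0.4) + 1(+0.6) = -0.6Δ_oct = -10350 cm⁻¹.
Low-spin: t₂g⁴ eg⁰, orbital CFSE = -1.6Δ_oct = -27600 cm⁻¹; plus 1 excess pair × P = +22400 cm⁻¹; total -5200 cm⁻¹.
The difference is -5200 − (-10350) = 5150 cm⁻¹, so high-spin lies lower.

5150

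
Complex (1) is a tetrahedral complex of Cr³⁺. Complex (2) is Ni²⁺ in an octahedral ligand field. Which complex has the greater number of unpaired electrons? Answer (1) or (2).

(1)

(1): Cr is in group 6, so Cr³⁺ is d³ (6 − 3 = 3); Tetrahedral fields are weak (Δₜ ≈ 4/9 Δₒ), so electrons fill high-spin; e² t₂¹ → 3 unpaired.
(2): Ni sits in group 10; removing 2 electrons leaves Ni²⁺ with 10 − 2 = 8 d electrons; For octahedral d⁸ the high- and low-spin configurations coincide; t2g^6 e_g^2 → 2 unpaired.
So (1) has more unpaired electrons.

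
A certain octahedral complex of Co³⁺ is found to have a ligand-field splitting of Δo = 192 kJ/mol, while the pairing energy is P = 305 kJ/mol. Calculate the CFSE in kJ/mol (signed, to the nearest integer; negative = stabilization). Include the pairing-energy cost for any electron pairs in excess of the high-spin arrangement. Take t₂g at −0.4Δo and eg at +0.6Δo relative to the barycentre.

-77

Group 9 minus oxidation state +3 gives a d⁶ configuration for Co³⁺.
Δo < P, so pairing is avoided: the ground state is high-spin.
Configuration: t₂g⁴ eg².
Orbital CFSE = -0.4Δo = -0.4 × 192 = -77 kJ/mol.
High-spin has no excess pairs, so no pairing correction applies.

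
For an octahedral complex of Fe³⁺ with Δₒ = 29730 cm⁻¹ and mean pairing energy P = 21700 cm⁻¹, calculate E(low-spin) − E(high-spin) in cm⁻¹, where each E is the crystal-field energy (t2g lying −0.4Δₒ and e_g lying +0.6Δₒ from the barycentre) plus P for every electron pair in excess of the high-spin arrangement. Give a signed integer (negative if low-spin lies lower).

-16060

Group 8 minus oxidation state +3 gives a d⁵ configuration for Fe³⁺.
In the high-spin limit (t2g^3 e_g^2) the orbital term is 0.0Δₒ = 0 cm⁻¹, with no excess pairing.
For low-spin the configuration is t2g^5 e_g^0: orbital energy -2.0 × 29730 = -59460 cm⁻¹, and 2 additional pairs relative to high-spin add 43400 cm⁻¹, giving -16060 cm⁻¹.
E(LS) − E(HS) = -16060 − (0) = -16060 cm⁻¹.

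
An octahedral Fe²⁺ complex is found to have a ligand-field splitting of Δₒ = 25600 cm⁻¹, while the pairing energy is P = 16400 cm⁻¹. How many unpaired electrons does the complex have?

Group 8 minus oxidation state +2 gives a d⁶ configuration for Fe²⁺.
Since Δₒ = 25600 cm⁻¹ > P = 16400 cm⁻¹, the complex adopts the low-spin configuration.
Filling d⁶ accordingly: t₂g⁶ eg⁰.
Unpaired electrons: 0.

0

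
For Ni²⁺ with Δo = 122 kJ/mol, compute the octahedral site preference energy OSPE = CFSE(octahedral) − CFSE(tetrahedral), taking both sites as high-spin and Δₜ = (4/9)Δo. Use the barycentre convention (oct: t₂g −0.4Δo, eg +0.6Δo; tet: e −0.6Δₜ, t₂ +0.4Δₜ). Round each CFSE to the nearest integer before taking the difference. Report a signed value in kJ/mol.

Ni sits in group 10; removing 2 electrons leaves Ni²⁺ with 10 − 2 = 8 d electrons.
In an octahedral site d⁸ (HS) is t₂g⁶ eg², giving CFSE(oct) = -1.2Δo = -146 kJ/mol.
Tetrahedral: e⁴ t₂⁴, CFSE = 4(−0.6) + 4(+0.4) = -0.8Δₜ = -0.8 × (4/9) × 122 = -43 kJ/mol.
OSPE = CFSE(oct) − CFSE(tet) = -146 − (-43) = -103 kJ/mol.

-103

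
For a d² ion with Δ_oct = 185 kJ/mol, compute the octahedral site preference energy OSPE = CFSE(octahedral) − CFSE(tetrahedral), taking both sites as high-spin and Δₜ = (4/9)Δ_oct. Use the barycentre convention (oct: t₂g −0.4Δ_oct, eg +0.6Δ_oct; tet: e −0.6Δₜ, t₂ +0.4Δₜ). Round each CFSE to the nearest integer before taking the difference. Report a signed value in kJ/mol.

-49

In an octahedral site d² (HS) is t₂g² eg⁰, giving CFSE(oct) = -0.8Δ_oct = -148 kJ/mol.
In a tetrahedral site the filling is e² t₂⁰: CFSE(tet) = -1.2Δₜ = -1.2 × (4/9)(185) = -99 kJ/mol.
Subtracting, OSPE = -148 − (-99) = -49 kJ/mol.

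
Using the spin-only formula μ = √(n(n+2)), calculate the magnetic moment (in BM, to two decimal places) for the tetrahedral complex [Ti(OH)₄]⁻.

1.73 BM

Each OH⁻ contributes -1; 4 × (-1) = -4. With overall charge -1, Ti is in the +3 oxidation state.
Group 4 minus oxidation state +3 gives a d¹ configuration for Ti³⁺.
Tetrahedral splitting is small, so the complex is high-spin.
Configuration: e^1 t2^0 → 1 unpaired electron.
μ(spin-only) = √[1(1+2)] = √3 ≈ 1.73 BM.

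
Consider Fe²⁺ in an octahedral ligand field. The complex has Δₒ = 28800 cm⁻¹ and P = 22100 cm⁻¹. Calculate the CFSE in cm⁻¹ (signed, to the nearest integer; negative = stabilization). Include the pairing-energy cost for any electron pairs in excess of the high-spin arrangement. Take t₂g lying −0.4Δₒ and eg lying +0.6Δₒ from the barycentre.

Fe is in group 8, so Fe²⁺ is d⁶ (8 − 2 = 6).
Here Δₒ > P (28800 > 22100), so the low-spin state is favoured.
Filling d⁶ accordingly: t₂g⁶ eg⁰.
Orbital CFSE = -2.4Δₒ = -2.4 × 28800 = -69120 cm⁻¹.
Excess pairs vs high-spin: 3 − 1 = 2; pairing cost = +44200 cm⁻¹.
Net CFSE = -69120 + 44200 = -24920 cm⁻¹.

-24920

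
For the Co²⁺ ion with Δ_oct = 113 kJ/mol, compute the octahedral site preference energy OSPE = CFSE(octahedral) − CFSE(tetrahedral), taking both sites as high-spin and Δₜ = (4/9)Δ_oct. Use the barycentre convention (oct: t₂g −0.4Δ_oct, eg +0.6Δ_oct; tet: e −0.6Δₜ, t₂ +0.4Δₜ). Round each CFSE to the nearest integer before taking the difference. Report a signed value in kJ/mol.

-30

Co sits in group 9; removing 2 electrons leaves Co²⁺ with 9 − 2 = 7 d electrons.
Octahedral high-spin t₂g⁵ eg²: CFSE = -0.8 × 113 = -90 kJ/mol.
In a tetrahedral site the filling is e⁴ t₂³: CFSE(tet) = -1.2Δₜ = -1.2 × (4/9)(113) = -60 kJ/mol.
OSPE = CFSE(oct) − CFSE(tet) = -90 − (-60) = -30 kJ/mol.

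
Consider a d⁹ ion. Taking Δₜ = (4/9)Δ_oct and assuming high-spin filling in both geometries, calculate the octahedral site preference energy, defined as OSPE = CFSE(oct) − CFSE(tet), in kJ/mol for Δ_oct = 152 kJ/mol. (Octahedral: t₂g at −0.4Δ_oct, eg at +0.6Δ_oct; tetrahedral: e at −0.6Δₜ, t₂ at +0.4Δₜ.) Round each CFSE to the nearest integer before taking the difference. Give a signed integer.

-64

In an octahedral site d⁹ (HS) is t2g^6 e_g^3, giving CFSE(oct) = -0.6Δ_oct = -91 kJ/mol.
Tetrahedral e^4 t2^5 gives -0.4Δₜ = -0.4 × (4/9) × 152 = -27 kJ/mol.
OSPE = CFSE(oct) − CFSE(tet) = -91 − (-27) = -64 kJ/mol.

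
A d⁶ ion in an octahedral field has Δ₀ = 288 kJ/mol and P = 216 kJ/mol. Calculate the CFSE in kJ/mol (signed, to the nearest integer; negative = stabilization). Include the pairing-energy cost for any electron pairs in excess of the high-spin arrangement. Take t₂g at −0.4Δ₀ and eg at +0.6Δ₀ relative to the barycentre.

-259

Here Δ₀ > P (288 > 216), so the low-spin state is favoured.
Filling d⁶ accordingly: t₂g⁶ eg⁰.
Orbital CFSE = -2.4Δ₀ = -2.4 × 288 = -691 kJ/mol.
Excess pairs vs high-spin: 3 − 1 = 2; pairing cost = +432 kJ/mol.
Net CFSE = -691 + 432 = -259 kJ/mol.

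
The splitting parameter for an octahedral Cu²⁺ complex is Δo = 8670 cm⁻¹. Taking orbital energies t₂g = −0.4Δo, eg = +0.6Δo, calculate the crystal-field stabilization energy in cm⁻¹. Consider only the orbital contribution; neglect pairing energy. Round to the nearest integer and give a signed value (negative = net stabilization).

Group 11 minus oxidation state +2 gives a d⁹ configuration for Cu²⁺.
Electron filling gives t₂g⁶ eg³.
CFSE(orbital) = 6×(-0.4Δo) + 3×(0.6Δo) = -0.6Δo; with Δo = 8670 cm⁻¹ that is -5202 cm⁻¹.

-5202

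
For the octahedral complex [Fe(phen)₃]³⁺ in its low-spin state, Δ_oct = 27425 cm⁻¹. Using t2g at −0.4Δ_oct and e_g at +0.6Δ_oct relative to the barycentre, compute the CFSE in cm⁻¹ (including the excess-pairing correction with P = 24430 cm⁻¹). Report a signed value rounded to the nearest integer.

phen is neutral, so the +3 overall charge sits on Fe: oxidation state +3.
Fe sits in group 8; removing 3 electrons leaves Fe³⁺ with 8 − 3 = 5 d electrons.
Electron filling gives t2g^5 e_g^0.
Orbital CFSE = 5(-0.4) + 0(0.6) = -2.0Δ_oct = -2.0 × 27425 = -54850 cm⁻¹.
High-spin d⁵ would be t2g^3 e_g^2 with 0 pairs; low-spin has 2, so 2 excess pairs cost +2P = +48860 cm⁻¹.
Overall CFSE = -54850 + 48860 = -5990 cm⁻¹.

-5990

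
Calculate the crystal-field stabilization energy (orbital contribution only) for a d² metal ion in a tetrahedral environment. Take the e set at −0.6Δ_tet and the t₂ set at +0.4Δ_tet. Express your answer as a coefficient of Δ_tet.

-1.2 Δ_tet

Tetrahedral splitting is small, so the complex is high-spin.
Configuration: e² t₂⁰.
CFSE = 2(-0.6Δ_tet) + 0(0.4Δ_tet) = -1.2Δ_tet + 0.0Δ_tet = -1.2Δ_tet.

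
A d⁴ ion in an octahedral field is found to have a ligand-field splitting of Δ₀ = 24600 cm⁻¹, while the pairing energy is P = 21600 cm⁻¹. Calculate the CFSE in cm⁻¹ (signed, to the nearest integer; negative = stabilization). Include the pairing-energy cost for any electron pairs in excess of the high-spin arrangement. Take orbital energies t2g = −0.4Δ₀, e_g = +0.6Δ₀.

-17760

Here Δ₀ > P (24600 > 21600), so the low-spin state is favoured.
That gives t2g^4 e_g^0.
Orbital CFSE = -1.6Δ₀ = -1.6 × 24600 = -39360 cm⁻¹.
Excess pairs vs high-spin: 1 − 0 = 1; pairing cost = +21600 cm⁻¹.
Net CFSE = -39360 + 21600 = -17760 cm⁻¹.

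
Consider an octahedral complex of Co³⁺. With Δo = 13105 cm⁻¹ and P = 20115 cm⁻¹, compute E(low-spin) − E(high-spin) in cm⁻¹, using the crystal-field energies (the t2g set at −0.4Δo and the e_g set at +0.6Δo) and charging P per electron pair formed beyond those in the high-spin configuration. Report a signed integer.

14020

Co sits in group 9; removing 3 electrons leaves Co³⁺ with 9 − 3 = 6 d electrons.
High-spin d⁶ fills as t2g^4 e_g^2 with CFSE 4(−0.4) + 2(+0.6) = -0.4Δo = -5242 cm⁻¹.
For low-spin the configuration is t2g^6 e_g^0: orbital energy -2.4 × 13105 = -31452 cm⁻¹, and 2 additional pairs relative to high-spin add 40230 cm⁻¹, giving 8778 cm⁻¹.
Thus E(LS) − E(HS) = 14020 cm⁻¹.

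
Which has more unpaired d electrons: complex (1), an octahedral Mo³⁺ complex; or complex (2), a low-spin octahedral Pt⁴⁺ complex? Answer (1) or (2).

(1)

(1): Group 6 minus oxidation state +3 gives a d³ configuration for Mo³⁺; t₂g³ eg⁰ → 3 unpaired.
(2): Group 10 minus oxidation state +4 gives a d⁶ configuration for Pt⁴⁺; t₂g⁶ eg⁰ → 0 unpaired.
So (1) has more unpaired electrons.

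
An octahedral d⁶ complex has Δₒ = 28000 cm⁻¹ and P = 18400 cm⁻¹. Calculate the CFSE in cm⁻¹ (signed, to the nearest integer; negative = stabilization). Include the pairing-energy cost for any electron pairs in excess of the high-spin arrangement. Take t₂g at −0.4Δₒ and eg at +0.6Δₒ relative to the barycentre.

Here Δₒ > P (28000 > 18400), so the low-spin state is favoured.
Filling d⁶ accordingly: t₂g⁶ eg⁰.
Orbital CFSE = -2.4Δₒ = -2.4 × 28000 = -67200 cm⁻¹.
Excess pairs vs high-spin: 3 − 1 = 2; pairing cost = +36800 cm⁻¹.
Net CFSE = -67200 + 36800 = -30400 cm⁻¹.

-30400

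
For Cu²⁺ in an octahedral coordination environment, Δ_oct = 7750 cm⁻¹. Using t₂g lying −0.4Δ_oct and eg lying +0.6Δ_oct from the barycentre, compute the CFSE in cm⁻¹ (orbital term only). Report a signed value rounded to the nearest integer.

-4650

Cu sits in group 11; removing 2 electrons leaves Cu²⁺ with 11 − 2 = 9 d electrons.
The d⁹ electrons fill as t₂g⁶ eg³.
CFSE(orbital) = 6×(-0.4Δ_oct) + 3×(0.6Δ_oct) = -0.6Δ_oct; with Δ_oct = 7750 cm⁻¹ that is -4650 cm⁻¹.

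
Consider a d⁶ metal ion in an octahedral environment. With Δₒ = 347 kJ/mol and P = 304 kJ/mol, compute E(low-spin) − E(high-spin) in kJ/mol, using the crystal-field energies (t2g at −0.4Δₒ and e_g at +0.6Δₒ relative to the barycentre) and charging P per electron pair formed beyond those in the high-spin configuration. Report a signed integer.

High-spin d⁶ fills as t2g^4 e_g^2 with CFSE 4(−0.4) + 2(+0.6) = -0.4Δₒ = -139 kJ/mol.
Low-spin t2g^6 e_g^0 gives -2.4Δₒ = -833 kJ/mol, but forming 2 extra pairs costs 2P = 608 kJ/mol, so E(LS) = -833 + 608 = -225 kJ/mol.
E(LS) − E(HS) = -225 − (-139) = -86 kJ/mol.

-86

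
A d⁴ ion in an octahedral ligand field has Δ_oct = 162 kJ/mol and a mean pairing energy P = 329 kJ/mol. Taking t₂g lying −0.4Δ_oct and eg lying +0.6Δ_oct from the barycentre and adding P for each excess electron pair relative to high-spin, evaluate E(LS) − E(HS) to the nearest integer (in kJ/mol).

High-spin: t₂g³ eg¹, CFSE = -0.6Δ_oct = -97 kJ/mol.
For low-spin the configuration is t₂g⁴ eg⁰: orbital energy -1.6 × 162 = -259 kJ/mol, and 1 additional pair relative to high-spin adds 329 kJ/mol, giving 70 kJ/mol.
The difference is 70 − (-97) = 167 kJ/mol, so high-spin lies lower.

167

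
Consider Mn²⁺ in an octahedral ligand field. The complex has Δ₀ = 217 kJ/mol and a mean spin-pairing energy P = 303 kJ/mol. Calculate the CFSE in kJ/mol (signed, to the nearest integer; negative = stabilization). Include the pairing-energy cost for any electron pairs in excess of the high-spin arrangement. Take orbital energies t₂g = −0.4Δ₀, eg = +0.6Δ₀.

Group 7 minus oxidation state +2 gives a d⁵ configuration for Mn²⁺.
Since Δ₀ = 217 kJ/mol < P = 303 kJ/mol, the complex adopts the high-spin configuration.
Configuration: t₂g³ eg².
Orbital CFSE = 0.0Δ₀ = 0.0 × 217 = 0 kJ/mol.
High-spin has no excess pairs, so no pairing correction applies.

0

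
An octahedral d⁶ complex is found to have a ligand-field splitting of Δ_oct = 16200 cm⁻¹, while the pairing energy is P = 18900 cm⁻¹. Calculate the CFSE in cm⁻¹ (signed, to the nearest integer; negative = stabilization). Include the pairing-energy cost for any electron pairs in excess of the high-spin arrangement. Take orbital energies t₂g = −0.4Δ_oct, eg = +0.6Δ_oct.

-6480

Here Δ_oct < P (16200 < 18900), so the high-spin state is favoured.
That gives t₂g⁴ eg².
Orbital CFSE = -0.4Δ_oct = -0.4 × 16200 = -6480 cm⁻¹.
High-spin has no excess pairs, so no pairing correction applies.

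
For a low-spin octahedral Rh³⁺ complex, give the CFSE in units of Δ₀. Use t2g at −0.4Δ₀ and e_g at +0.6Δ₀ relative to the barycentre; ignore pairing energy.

-2.4 Δ₀

Rh is in group 9, so Rh³⁺ is d⁶ (9 − 3 = 6).
Configuration: t2g^6 e_g^0.
CFSE = 6(-0.4Δ₀) + 0(0.6Δ₀) = -2.4Δ₀ + 0.0Δ₀ = -2.4Δ₀.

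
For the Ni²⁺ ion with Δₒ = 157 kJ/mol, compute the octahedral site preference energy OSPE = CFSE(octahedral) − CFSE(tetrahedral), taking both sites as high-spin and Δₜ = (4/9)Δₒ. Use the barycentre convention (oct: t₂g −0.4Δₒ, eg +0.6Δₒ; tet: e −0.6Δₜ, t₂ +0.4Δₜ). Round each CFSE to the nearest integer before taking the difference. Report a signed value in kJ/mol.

Group 10 minus oxidation state +2 gives a d⁸ configuration for Ni²⁺.
Octahedral high-spin t2g^6 e_g^2: CFSE = -1.2 × 157 = -188 kJ/mol.
In a tetrahedral site the filling is e^4 t2^4: CFSE(tet) = -0.8Δₜ = -0.8 × (4/9)(157) = -56 kJ/mol.
OSPE = -188 − (-56) = -132 kJ/mol.

-132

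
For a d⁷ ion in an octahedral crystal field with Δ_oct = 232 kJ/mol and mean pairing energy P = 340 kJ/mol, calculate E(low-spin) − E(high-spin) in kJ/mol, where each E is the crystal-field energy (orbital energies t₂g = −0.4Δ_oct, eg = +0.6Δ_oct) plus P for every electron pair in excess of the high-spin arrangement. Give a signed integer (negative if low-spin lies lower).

108

High-spin: t₂g⁵ eg², CFSE = -0.8Δ_oct = -186 kJ/mol.
Low-spin: t₂g⁶ eg¹, orbital CFSE = -1.8Δ_oct = -418 kJ/mol; plus 1 excess pair × P = +340 kJ/mol; total -78 kJ/mol.
The difference is -78 − (-186) = 108 kJ/mol, so high-spin lies lower.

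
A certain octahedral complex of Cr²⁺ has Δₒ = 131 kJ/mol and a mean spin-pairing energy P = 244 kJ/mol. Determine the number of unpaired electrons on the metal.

4

Cr sits in group 6; removing 2 electrons leaves Cr²⁺ with 6 − 2 = 4 d electrons.
With Δₒ < P the complex is high-spin.
Filling d⁴ accordingly: t₂g³ eg¹.
Unpaired electrons: 4.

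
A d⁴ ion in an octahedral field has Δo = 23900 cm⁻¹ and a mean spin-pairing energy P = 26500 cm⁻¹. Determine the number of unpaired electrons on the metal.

4

With Δo < P the complex is high-spin.
That gives t2g^3 e_g^1.
Unpaired electrons: 4.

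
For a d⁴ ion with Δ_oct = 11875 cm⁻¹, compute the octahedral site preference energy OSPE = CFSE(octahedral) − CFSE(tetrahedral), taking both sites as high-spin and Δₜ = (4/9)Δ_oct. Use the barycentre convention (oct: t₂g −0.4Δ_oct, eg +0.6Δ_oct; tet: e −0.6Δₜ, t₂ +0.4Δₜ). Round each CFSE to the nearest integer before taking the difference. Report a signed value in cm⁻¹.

Octahedral (high-spin): t₂g³ eg¹, CFSE = 3(−0.4) + 1(+0.6) = -0.6Δ_oct = -0.6 × 11875 = -7125 cm⁻¹.
Tetrahedral e² t₂² gives -0.4Δₜ = -0.4 × (4/9) × 11875 = -2111 cm⁻¹.
Subtracting, OSPE = -7125 − (-2111) = -5014 cm⁻¹.

-5014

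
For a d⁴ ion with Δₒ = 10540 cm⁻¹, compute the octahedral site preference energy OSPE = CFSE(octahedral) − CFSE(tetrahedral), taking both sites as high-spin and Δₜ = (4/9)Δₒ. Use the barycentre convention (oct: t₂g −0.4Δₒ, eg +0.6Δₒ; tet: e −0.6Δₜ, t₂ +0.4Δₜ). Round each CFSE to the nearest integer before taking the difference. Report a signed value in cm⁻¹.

-4450

Octahedral (high-spin): t₂g³ eg¹, CFSE = 3(−0.4) + 1(+0.6) = -0.6Δₒ = -0.6 × 10540 = -6324 cm⁻¹.
In a tetrahedral site the filling is e² t₂²: CFSE(tet) = -0.4Δₜ = -0.4 × (4/9)(10540) = -1874 cm⁻¹.
Subtracting, OSPE = -6324 − (-1874) = -4450 cm⁻¹.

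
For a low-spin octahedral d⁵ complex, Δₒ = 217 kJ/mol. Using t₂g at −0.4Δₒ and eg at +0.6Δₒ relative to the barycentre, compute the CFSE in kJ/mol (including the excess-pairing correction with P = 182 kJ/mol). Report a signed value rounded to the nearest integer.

-70

The d⁵ electrons fill as t₂g⁵ eg⁰.
The orbital stabilization is -2.0Δₒ = -2.0 × 217 = -434 kJ/mol.
High-spin d⁵ would be t₂g³ eg² with 0 pairs; low-spin has 2, so 2 excess pairs cost +2P = +364 kJ/mol.
Overall CFSE = -434 + 364 = -70 kJ/mol.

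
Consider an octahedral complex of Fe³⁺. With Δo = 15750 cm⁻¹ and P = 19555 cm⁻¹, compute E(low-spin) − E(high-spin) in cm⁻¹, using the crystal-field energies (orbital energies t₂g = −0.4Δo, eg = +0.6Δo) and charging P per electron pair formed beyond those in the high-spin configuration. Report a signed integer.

Fe sits in group 8; removing 3 electrons leaves Fe³⁺ with 8 − 3 = 5 d electrons.
High-spin: t₂g³ eg², CFSE = 0.0Δo = 0 cm⁻¹.
Low-spin: t₂g⁵ eg⁰, orbital CFSE = -2.0Δo = -31500 cm⁻¹; plus 2 excess pairs × P = +39110 cm⁻¹; total 7610 cm⁻¹.
Thus E(LS) − E(HS) = 7610 cm⁻¹.

7610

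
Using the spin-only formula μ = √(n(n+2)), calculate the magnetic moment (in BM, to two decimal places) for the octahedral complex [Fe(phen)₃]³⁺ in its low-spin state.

1.73 BM

phen is neutral, so the +3 overall charge sits on Fe: oxidation state +3.
Fe sits in group 8; removing 3 electrons leaves Fe³⁺ with 8 − 3 = 5 d electrons.
Configuration: t2g^5 e_g^0 → 1 unpaired electron.
μ(spin-only) = √[1(1+2)] = √3 ≈ 1.73 BM.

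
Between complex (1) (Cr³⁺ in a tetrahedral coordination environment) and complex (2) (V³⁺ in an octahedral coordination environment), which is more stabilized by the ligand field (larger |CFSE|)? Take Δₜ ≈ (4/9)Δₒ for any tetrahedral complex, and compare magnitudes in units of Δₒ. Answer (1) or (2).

(2)

(1): Group 6 minus oxidation state +3 gives a d³ configuration for Cr³⁺; Tetrahedral fields are weak (Δₜ ≈ 4/9 Δₒ), so electrons fill high-spin; e^2 t2^1, CFSE = -0.8Δₜ ≈ -0.36Δₒ.
(2): Group 5 minus oxidation state +3 gives a d² configuration for V³⁺; t₂g² eg⁰, CFSE = -0.8Δₒ.
So (2) has the larger |CFSE|.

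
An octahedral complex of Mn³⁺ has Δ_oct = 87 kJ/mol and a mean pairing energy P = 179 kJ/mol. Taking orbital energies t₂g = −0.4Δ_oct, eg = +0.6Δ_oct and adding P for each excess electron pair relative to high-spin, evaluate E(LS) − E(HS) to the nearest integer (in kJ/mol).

Mn is in group 7, so Mn³⁺ is d⁴ (7 − 3 = 4).
High-spin: t₂g³ eg¹, CFSE = -0.6Δ_oct = -52 kJ/mol.
For low-spin the configuration is t₂g⁴ eg⁰: orbital energy -1.6 × 87 = -139 kJ/mol, and 1 additional pair relative to high-spin adds 179 kJ/mol, giving 40 kJ/mol.
The difference is 40 − (-52) = 92 kJ/mol, so high-spin lies lower.

92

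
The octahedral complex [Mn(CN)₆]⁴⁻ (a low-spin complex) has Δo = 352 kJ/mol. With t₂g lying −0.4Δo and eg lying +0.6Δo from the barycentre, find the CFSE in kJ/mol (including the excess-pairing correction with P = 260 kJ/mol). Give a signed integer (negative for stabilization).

Each CN⁻ contributes -1; 6 × (-1) = -6. With overall charge -4, Mn is in the +2 oxidation state.
Mn²⁺: group 7, so d-count = 7 − 2 = 5.
The d⁵ electrons fill as t₂g⁵ eg⁰.
CFSE(orbital) = 5×(-0.4Δo) + 0×(0.6Δo) = -2.0Δo; with Δo = 352 kJ/mol that is -704 kJ/mol.
High-spin d⁵ would be t₂g³ eg² with 0 pairs; low-spin has 2, so 2 excess pairs cost +2P = +520 kJ/mol.
Combining: -704 + 520 = -184 kJ/mol.

-184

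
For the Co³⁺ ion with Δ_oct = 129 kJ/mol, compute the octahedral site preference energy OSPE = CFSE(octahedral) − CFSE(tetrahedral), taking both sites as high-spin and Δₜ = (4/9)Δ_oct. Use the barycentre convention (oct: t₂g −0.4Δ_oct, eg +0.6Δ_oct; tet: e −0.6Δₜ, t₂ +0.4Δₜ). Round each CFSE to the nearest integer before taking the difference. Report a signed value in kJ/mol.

-18

Group 9 minus oxidation state +3 gives a d⁶ configuration for Co³⁺.
Octahedral high-spin t2g^4 e_g^2: CFSE = -0.4 × 129 = -52 kJ/mol.
Tetrahedral e^3 t2^3 gives -0.6Δₜ = -0.6 × (4/9) × 129 = -34 kJ/mol.
OSPE = -52 − (-34) = -18 kJ/mol.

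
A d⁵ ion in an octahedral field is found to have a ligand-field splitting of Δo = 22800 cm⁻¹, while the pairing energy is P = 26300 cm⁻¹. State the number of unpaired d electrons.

Δo < P, so pairing is avoided: the ground state is high-spin.
Configuration: t₂g³ eg².
Unpaired electrons: 5.

5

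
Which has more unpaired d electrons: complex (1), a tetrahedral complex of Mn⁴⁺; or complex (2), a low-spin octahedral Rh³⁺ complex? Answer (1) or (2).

(1)

(1): Mn sits in group 7; removing 4 electrons leaves Mn⁴⁺ with 7 − 4 = 3 d electrons; Tetrahedral splitting is small, so the complex is high-spin; e^2 t2^1 → 3 unpaired.
(2): Group 9 minus oxidation state +3 gives a d⁶ configuration for Rh³⁺; t2g^6 e_g^0 → 0 unpaired.
So (1) has more unpaired electrons.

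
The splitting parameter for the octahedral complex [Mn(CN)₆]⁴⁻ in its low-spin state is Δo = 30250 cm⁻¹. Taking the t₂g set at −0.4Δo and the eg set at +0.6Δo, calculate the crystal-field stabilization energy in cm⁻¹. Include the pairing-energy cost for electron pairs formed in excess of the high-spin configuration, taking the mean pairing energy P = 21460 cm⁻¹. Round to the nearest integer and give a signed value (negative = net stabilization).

-17580

Each CN⁻ contributes -1; 6 × (-1) = -6. With overall charge -4, Mn is in the +2 oxidation state.
Mn²⁺: group 7, so d-count = 7 − 2 = 5.
The d⁵ electrons fill as t₂g⁵ eg⁰.
CFSE(orbital) = 5×(-0.4Δo) + 0×(0.6Δo) = -2.0Δo; with Δo = 30250 cm⁻¹ that is -60500 cm⁻¹.
Relative to high-spin t₂g³ eg² (0 paired), the low-spin configuration has 2 additional pairs, contributing +2 × 21460 = +42920 cm⁻¹.
Net CFSE = -60500 + 42920 = -17580 cm⁻¹.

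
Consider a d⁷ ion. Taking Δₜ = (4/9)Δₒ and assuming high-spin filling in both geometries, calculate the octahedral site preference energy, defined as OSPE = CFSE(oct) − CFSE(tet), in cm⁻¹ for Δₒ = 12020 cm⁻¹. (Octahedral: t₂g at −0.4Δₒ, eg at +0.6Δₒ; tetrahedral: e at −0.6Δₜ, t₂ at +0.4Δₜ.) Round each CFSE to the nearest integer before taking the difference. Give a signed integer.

-3205

In an octahedral site d⁷ (HS) is t₂g⁵ eg², giving CFSE(oct) = -0.8Δₒ = -9616 cm⁻¹.
Tetrahedral e⁴ t₂³ gives -1.2Δₜ = -1.2 × (4/9) × 12020 = -6411 cm⁻¹.
Subtracting, OSPE = -9616 − (-6411) = -3205 cm⁻¹.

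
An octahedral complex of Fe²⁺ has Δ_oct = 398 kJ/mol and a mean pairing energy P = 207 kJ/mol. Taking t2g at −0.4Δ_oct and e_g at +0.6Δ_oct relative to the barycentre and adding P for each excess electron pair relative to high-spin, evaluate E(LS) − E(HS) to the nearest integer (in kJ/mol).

Group 8 minus oxidation state +2 gives a d⁶ configuration for Fe²⁺.
In the high-spin limit (t2g^4 e_g^2) the orbital term is -0.4Δ_oct = -159 kJ/mol, with no excess pairing.
Low-spin t2g^6 e_g^0 gives -2.4Δ_oct = -955 kJ/mol, but forming 2 extra pairs costs 2P = 414 kJ/mol, so E(LS) = -955 + 414 = -541 kJ/mol.
Thus E(LS) − E(HS) = -382 kJ/mol.

-382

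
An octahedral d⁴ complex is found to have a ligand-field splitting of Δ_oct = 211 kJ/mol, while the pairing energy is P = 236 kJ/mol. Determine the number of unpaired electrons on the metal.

4

With Δ_oct < P the complex is high-spin.
Configuration: t₂g³ eg¹.
Unpaired electrons: 4.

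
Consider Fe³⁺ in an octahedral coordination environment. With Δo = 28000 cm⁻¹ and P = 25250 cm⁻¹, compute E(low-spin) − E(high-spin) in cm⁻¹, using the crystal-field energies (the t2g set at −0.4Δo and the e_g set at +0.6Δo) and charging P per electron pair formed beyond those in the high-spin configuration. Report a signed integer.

Group 8 minus oxidation state +3 gives a d⁵ configuration for Fe³⁺.
In the high-spin limit (t2g^3 e_g^2) the orbital term is 0.0Δo = 0 cm⁻¹, with no excess pairing.
Low-spin: t2g^5 e_g^0, orbital CFSE = -2.0Δo = -56000 cm⁻¹; plus 2 excess pairs × P = +50500 cm⁻¹; total -5500 cm⁻¹.
Thus E(LS) − E(HS) = -5500 cm⁻¹.

-5500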